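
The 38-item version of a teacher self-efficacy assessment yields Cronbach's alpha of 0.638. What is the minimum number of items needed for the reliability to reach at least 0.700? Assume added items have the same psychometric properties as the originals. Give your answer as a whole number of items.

51

Rearranging the Spearman-Brown formula for n,
n = r_target (1 − r_old) / [ r_old (1 − r_target) ]
n = [0.700 × 0.362] / [0.638 × 0.300]
n = 0.253400 / 0.191400 ≈ 1.3239
Items needed = n × 38 = 1.3239 × 38 ≈ 50.31 → round up to 51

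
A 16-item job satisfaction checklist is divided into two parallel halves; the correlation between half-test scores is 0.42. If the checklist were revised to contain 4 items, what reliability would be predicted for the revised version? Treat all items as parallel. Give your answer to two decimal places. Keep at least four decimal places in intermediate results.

0.27

Full-test reliability from the split-half r: r_full = 2(0.42)/(1 + 0.42) = 0.5915
Then adjust to 4 items: n = 4/16 = 0.2500
r_new = n·r_full / (1 + (n − 1)·r_full) = 0.1479 / 0.5564 ≈ 0.2658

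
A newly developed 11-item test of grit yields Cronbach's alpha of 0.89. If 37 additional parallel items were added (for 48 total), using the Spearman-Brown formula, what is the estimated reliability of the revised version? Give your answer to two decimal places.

n = 48/11 = 4.3636
By Spearman-Brown, r_new = n r / (1 + (n − 1) r).
r_new = (4.3636 × 0.89) / (1 + (4.3636 − 1) × 0.89)
r_new = 3.8836 / 3.9936 ≈ 0.9725

0.97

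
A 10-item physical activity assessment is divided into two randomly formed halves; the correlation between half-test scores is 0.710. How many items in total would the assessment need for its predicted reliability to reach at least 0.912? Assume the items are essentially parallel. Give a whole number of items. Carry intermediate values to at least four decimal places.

22

r_full = 2(0.710)/(1 + 0.710) = 0.8304
n = r_tgt(1 − r_full) / [r_full(1 − r_tgt)] = 0.912 × 0.1696 / (0.8304 × 0.088) ≈ 2.1167
Required items = 2.1167 × 10 = 21.17, so 22 items.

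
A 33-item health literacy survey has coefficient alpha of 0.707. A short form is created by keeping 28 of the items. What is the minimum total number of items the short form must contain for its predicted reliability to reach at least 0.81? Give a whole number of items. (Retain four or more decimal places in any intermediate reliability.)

59

Short-form reliability: n = 28/33 = 0.8485; r_28 = n·r/(1+(n−1)r) ≈ 0.6719
Length factor from the short form to reach 0.81: n' = 0.81(1 − 0.6719) / [0.6719(1 − 0.81)] ≈ 2.0818
Total items = 2.0818 × 28 = 58.29, rounded up to 59.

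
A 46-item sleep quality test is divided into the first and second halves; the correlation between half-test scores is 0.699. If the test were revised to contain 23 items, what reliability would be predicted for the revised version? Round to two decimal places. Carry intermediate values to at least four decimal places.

First correct the split-half correlation to full-test reliability: r_full = 2 × 0.699 / (1 + 0.699) ≈ 0.8228
Then adjust to 23 items: n = 23/46 = 0.5000
r_new = n·r_full / (1 + (n − 1)·r_full) = 0.4114 / 0.5886 ≈ 0.6989

0.70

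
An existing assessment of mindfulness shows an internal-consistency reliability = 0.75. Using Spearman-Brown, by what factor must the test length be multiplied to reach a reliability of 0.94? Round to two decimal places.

5.22

Rearranging the Spearman-Brown formula for n,
n = r_target (1 − r_old) / [ r_old (1 − r_target) ]
n = 0.94(1 − 0.75) / [0.75(1 − 0.94)]
  = 0.2350 / 0.0450 = 5.2222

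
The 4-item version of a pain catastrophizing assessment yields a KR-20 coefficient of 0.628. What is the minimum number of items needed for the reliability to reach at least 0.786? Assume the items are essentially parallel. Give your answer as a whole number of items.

Invert Spearman-Brown to solve for n:
n = r_target (1 − r_old) / [ r_old (1 − r_target) ]
n = [0.786 × 0.372] / [0.628 × 0.214]
  = 0.292392 / 0.134392 = 2.1757
2.1757 × 4 = 8.70 → 9 items

9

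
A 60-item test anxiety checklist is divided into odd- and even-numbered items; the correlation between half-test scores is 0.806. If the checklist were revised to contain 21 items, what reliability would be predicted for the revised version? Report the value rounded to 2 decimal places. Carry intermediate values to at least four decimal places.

0.74

Full-test reliability from the split-half r: r_full = 2(0.806)/(1 + 0.806) = 0.8926
Then adjust to 21 items: n = 21/60 = 0.3500
r_new = n·r_full / (1 + (n − 1)·r_full) = 0.3124 / 0.4198 ≈ 0.7442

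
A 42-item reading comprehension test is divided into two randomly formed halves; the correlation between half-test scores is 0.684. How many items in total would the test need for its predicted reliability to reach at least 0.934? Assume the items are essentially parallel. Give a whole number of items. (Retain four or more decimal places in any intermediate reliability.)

138

Corrected full-test reliability: r_full = 2 × 0.684 / (1 + 0.684) ≈ 0.8124
Solve Spearman-Brown for n: n = 0.934(1 − 0.8124) / [0.8124(1 − 0.934)] = 3.2679
Required items = 3.2679 × 42 = 137.25, so 138 items.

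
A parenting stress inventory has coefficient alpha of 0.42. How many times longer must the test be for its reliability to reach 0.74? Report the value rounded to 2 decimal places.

Spearman-Brown solved for the length factor n:
n = r*(1 − r) / [ r (1 − r*) ]
n = 0.74 × (1 − 0.42) / [ 0.42 × (1 − 0.74) ]
  = 0.4292 / 0.1092 = 3.9304

3.93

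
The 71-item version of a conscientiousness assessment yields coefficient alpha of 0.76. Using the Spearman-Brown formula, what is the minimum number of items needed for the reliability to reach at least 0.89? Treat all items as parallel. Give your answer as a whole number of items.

182

Invert Spearman-Brown to solve for n:
n = r*(1 − r) / [ r (1 − r*) ]
n = 0.89 × (1 − 0.76) / [ 0.76 × (1 − 0.89) ]
n = 0.2136 / 0.0836 ≈ 2.5550
So the test needs 2.5550 × 71 ≈ 181.41 items; rounding up, 182.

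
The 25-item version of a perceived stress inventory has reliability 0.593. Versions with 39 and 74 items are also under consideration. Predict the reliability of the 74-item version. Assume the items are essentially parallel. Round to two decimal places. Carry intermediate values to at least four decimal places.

0.81

The 39-item form is not needed; work directly from the 25-item form with n = 74/25 = 2.9600.
r_{74} = n·r / (1 + (n − 1)·r) = 1.7553 / 2.1623 ≈ 0.8118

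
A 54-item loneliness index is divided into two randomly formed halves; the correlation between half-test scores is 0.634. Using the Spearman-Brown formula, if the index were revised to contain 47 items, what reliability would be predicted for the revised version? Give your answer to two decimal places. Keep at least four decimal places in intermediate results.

Spearman-Brown correction (n = 2): r_full = 2·0.634/(1 + 0.634) = 0.7760
Then adjust to 47 items: n = 47/54 = 0.8704
r_new = n·r_full / (1 + (n − 1)·r_full) = 0.6754 / 0.8994 ≈ 0.7509

0.75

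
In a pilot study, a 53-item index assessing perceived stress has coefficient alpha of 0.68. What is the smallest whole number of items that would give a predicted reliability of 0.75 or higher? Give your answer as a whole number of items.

Spearman-Brown solved for the length factor n:
n = r_target (1 − r_old) / [ r_old (1 − r_target) ]
n = 0.75(1 − 0.68) / [0.68(1 − 0.75)]
n = 0.2400 / 0.1700 ≈ 1.4118
So the test needs 1.4118 × 53 ≈ 74.83 items; rounding up, 75.

75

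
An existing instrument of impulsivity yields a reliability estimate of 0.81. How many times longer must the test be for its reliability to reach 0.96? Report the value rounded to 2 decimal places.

5.63

Rearranging the Spearman-Brown formula for n,
n = r*(1 − r) / [ r (1 − r*) ]
n = 0.96 × (1 − 0.81) / [ 0.81 × (1 − 0.96) ]
n = 0.1824 / 0.0324 ≈ 5.6296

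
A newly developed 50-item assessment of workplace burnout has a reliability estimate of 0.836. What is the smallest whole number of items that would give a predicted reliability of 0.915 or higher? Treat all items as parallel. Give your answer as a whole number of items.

Rearranging the Spearman-Brown formula for n,
n = r*(1 − r) / [ r (1 − r*) ]
n = [0.915 × 0.164] / [0.836 × 0.085]
n = 0.150060 / 0.071060 ≈ 2.1117
So the test needs 2.1117 × 50 ≈ 105.58 items; rounding up, 106.

106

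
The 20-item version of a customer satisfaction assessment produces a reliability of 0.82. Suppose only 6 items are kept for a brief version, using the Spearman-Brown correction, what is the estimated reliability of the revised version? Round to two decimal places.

Length ratio n = 6/20 = 0.3
r_new = 0.3·0.82 / [1 + (0.3 − 1)·0.82]
     = 0.2460 / 0.4260 = 0.5775

0.58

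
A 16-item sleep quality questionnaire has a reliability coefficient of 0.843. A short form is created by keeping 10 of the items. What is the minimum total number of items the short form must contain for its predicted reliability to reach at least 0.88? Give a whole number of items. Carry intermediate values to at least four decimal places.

22

Short-form reliability: n = 10/16 = 0.6250; r_10 = n·r/(1+(n−1)r) ≈ 0.7704
Length factor from the short form to reach 0.88: n' = 0.88(1 − 0.7704) / [0.7704(1 − 0.88)] ≈ 2.1855
Total items = 2.1855 × 10 = 21.86, rounded up to 22.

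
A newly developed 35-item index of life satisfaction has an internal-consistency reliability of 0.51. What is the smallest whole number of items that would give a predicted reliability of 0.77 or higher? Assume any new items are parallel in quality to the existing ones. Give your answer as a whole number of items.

n = [0.77 × 0.49] / [0.51 × 0.23]
n = 0.3773 / 0.1173 ≈ 3.2165
Items needed = n × 35 = 3.2165 × 35 ≈ 112.58 → round up to 113

113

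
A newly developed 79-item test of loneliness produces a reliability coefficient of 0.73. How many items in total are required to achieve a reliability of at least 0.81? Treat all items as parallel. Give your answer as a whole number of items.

125

Spearman-Brown solved for the length factor n:
n = r_target (1 − r_old) / [ r_old (1 − r_target) ]
n = [0.81 × 0.27] / [0.73 × 0.19]
n = 0.2187 / 0.1387 ≈ 1.5768
1.5768 × 79 = 124.57 → 125 items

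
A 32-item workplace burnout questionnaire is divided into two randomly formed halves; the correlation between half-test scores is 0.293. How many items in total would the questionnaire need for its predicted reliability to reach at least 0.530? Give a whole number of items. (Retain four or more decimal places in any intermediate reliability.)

44

Corrected full-test reliability: r_full = 2 × 0.293 / (1 + 0.293) ≈ 0.4532
Solve Spearman-Brown for n: n = 0.530(1 − 0.4532) / [0.4532(1 − 0.530)] = 1.3606
Required items = 1.3606 × 32 = 43.54, so 44 items.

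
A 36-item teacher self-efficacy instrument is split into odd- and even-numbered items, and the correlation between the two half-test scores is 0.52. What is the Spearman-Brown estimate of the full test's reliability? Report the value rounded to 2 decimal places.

Each half is half the length of the full test, so the full test is n = 2 times a half.
r_full = 2(0.52) / (1 + 0.52)
       = 1.0400 / 1.5200 = 0.6842

0.68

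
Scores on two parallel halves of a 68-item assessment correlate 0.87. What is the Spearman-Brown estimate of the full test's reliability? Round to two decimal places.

The full test is twice the length of either half (n = 2).
r_full = 2r_hh / (1 + r_hh) = 2 × 0.87 / (1 + 0.87)
       = 1.7400 / 1.8700 = 0.9305

0.93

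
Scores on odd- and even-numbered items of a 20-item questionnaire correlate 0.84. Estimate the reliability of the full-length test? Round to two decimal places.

0.91

r_full = 2(0.84) / (1 + 0.84)
       = 1.6800 / 1.8400 = 0.9130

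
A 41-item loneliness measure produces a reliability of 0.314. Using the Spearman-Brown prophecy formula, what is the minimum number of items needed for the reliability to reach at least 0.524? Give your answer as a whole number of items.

Spearman-Brown solved for the length factor n:
n = r*(1 − r) / [ r (1 − r*) ]
n = [0.524 × 0.686] / [0.314 × 0.476]
n = 0.359464 / 0.149464 ≈ 2.4050
2.4050 × 41 = 98.60 → 99 items

99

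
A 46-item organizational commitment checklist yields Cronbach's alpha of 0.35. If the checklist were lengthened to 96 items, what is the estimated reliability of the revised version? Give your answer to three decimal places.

The new length is 96/46 = 2.087 times the old.
By Spearman-Brown, r_new = n r / (1 + (n − 1) r).
r_new = (2.087 × 0.35) / (1 + (2.087 − 1) × 0.35)
     = 0.7305 / 1.3805 = 0.5292

0.529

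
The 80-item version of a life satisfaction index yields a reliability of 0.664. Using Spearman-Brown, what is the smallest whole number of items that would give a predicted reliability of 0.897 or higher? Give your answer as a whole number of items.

353

Spearman-Brown solved for the length factor n:
n = r*(1 − r) / [ r (1 − r*) ]
n = 0.897 × (1 − 0.664) / [ 0.664 × (1 − 0.897) ]
n = 0.301392 / 0.068392 ≈ 4.4068
So the test needs 4.4068 × 80 ≈ 352.54 items; rounding up, 353.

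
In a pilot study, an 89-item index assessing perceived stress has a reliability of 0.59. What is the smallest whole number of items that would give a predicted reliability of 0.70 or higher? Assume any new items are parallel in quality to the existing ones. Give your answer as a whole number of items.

Spearman-Brown solved for the length factor n:
n = r*(1 − r) / [ r (1 − r*) ]
n = 0.70 × (1 − 0.59) / [ 0.59 × (1 − 0.70) ]
n = 0.2870 / 0.1770 ≈ 1.6215
Items needed = n × 89 = 1.6215 × 89 ≈ 144.31 → round up to 145

145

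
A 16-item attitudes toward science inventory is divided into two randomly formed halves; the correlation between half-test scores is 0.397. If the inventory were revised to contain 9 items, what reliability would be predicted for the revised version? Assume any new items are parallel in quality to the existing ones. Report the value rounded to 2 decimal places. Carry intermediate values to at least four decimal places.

0.43

First correct the split-half correlation to full-test reliability: r_full = 2 × 0.397 / (1 + 0.397) ≈ 0.5684
Then adjust to 9 items: n = 9/16 = 0.5625
r_new = n·r_full / (1 + (n − 1)·r_full) = 0.3197 / 0.7513 ≈ 0.4255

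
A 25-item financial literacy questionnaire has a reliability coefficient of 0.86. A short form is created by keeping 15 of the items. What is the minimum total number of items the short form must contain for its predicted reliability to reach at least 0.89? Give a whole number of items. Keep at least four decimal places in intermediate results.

33

First, r for the 15-item form: n = 15/25 = 0.6000, so r_15 = 0.6000·0.86/(1 + (0.6000 − 1)·0.86) = 0.7866
Then solve for n' with r_old = 0.7866, r_target = 0.89: n' = 0.89(1 − 0.7866)/[0.7866(1 − 0.89)] = 2.1950
Total items = 2.1950 × 15 = 32.92, rounded up to 33.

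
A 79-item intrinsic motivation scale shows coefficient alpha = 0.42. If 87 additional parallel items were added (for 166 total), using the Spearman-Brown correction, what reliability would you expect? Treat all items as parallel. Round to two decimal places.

The new length is 166/79 = 2.1013 times the old.
r_new = 2.1013·0.42 / [1 + (2.1013 − 1)·0.42]
     = 0.8825 / 1.4625 = 0.6034

0.60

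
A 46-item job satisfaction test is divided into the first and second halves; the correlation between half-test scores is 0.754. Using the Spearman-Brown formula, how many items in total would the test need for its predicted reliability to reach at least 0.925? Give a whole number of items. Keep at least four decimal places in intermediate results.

Corrected full-test reliability: r_full = 2 × 0.754 / (1 + 0.754) ≈ 0.8597
n = r_tgt(1 − r_full) / [r_full(1 − r_tgt)] = 0.925 × 0.1403 / (0.8597 × 0.075) ≈ 2.0128
Required items = 2.0128 × 46 = 92.59, so 93 items.

93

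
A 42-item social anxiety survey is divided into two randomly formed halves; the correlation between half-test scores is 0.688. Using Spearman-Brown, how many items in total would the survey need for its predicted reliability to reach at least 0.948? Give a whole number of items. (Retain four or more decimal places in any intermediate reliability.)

r_full = 2(0.688)/(1 + 0.688) = 0.8152
n = r_tgt(1 − r_full) / [r_full(1 − r_tgt)] = 0.948 × 0.1848 / (0.8152 × 0.052) ≈ 4.1328
Items = 4.1328 × 42 ≈ 173.58 → 174

174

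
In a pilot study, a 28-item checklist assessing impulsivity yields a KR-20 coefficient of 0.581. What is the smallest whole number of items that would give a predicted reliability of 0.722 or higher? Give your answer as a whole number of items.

n = 0.722(1 − 0.581) / [0.581(1 − 0.722)]
n = 0.302518 / 0.161518 ≈ 1.8730
So the test needs 1.8730 × 28 ≈ 52.44 items; rounding up, 53.

53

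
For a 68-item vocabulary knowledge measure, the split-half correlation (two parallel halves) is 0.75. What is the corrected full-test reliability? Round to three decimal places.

0.857

Apply the Spearman-Brown correction with n = 2:
r_full = 2(0.75) / (1 + 0.75)
r_full = 1.5000 / 1.7500 ≈ 0.8571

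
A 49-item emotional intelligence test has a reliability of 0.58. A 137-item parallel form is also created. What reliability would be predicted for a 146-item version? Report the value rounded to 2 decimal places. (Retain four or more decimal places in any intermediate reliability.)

Only the ratio of lengths matters: n = 146/49 = 2.9796
r_{146} = n·r / (1 + (n − 1)·r) = 1.7282 / 2.1482 ≈ 0.8045

0.80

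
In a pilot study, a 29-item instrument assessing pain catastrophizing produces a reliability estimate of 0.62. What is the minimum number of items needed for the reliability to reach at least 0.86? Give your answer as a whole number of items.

n = [0.86 × 0.38] / [0.62 × 0.14]
  = 0.3268 / 0.0868 = 3.7650
Items needed = n × 29 = 3.7650 × 29 ≈ 109.19 → round up to 110

110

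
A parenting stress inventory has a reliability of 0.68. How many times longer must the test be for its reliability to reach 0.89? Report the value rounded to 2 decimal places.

3.81

n = [0.89 × 0.32] / [0.68 × 0.11]
  = 0.2848 / 0.0748 = 3.8075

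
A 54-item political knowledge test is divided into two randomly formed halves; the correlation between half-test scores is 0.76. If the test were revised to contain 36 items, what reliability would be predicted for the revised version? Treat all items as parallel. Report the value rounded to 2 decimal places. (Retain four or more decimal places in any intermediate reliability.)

0.81

Spearman-Brown correction (n = 2): r_full = 2·0.76/(1 + 0.76) = 0.8636
Then adjust to 36 items: n = 36/54 = 0.6667
r_new = n·r_full / (1 + (n − 1)·r_full) = 0.5758 / 0.7122 ≈ 0.8085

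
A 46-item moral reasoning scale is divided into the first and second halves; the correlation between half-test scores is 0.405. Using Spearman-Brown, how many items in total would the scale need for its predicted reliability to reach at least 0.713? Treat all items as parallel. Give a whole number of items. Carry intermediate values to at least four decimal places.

84

Corrected full-test reliability: r_full = 2 × 0.405 / (1 + 0.405) ≈ 0.5765
Solve Spearman-Brown for n: n = 0.713(1 − 0.5765) / [0.5765(1 − 0.713)] = 1.8250
Items = 1.8250 × 46 ≈ 83.95 → 84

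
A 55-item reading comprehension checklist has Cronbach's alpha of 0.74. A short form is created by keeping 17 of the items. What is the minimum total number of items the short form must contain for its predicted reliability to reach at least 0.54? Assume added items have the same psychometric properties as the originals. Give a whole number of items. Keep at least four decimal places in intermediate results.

First, r for the 17-item form: n = 17/55 = 0.3091, so r_17 = 0.3091·0.74/(1 + (0.3091 − 1)·0.74) = 0.4680
Length factor from the short form to reach 0.54: n' = 0.54(1 − 0.4680) / [0.4680(1 − 0.54)] ≈ 1.3344
Items = 1.3344 × 17 ≈ 22.68 → 23

23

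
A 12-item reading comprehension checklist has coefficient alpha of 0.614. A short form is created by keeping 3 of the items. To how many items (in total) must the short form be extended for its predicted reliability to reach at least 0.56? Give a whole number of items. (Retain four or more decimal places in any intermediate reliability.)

First, r for the 3-item form: n = 3/12 = 0.2500, so r_3 = 0.2500·0.614/(1 + (0.2500 − 1)·0.614) = 0.2845
Then solve for n' with r_old = 0.2845, r_target = 0.56: n' = 0.56(1 − 0.2845)/[0.2845(1 − 0.56)] = 3.2008
Total items = 3.2008 × 3 = 9.60, rounded up to 10.

10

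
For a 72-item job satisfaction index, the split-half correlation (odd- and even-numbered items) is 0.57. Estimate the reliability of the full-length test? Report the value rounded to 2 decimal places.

0.73

Apply the Spearman-Brown correction with n = 2:
r_full = 2(0.57) / (1 + 0.57)
       = 1.1400 / 1.5700 = 0.7261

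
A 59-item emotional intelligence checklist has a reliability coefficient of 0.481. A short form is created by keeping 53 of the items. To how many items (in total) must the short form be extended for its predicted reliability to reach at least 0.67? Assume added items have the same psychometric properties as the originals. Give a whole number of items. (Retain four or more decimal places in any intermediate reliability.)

Short-form reliability: n = 53/59 = 0.8983; r_53 = n·r/(1+(n−1)r) ≈ 0.4543
Length factor from the short form to reach 0.67: n' = 0.67(1 − 0.4543) / [0.4543(1 − 0.67)] ≈ 2.4388
Total items = 2.4388 × 53 = 129.26, rounded up to 130.

130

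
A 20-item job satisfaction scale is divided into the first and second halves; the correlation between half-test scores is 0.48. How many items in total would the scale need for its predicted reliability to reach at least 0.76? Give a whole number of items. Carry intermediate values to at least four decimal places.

Corrected full-test reliability: r_full = 2 × 0.48 / (1 + 0.48) ≈ 0.6486
Solve Spearman-Brown for n: n = 0.76(1 − 0.6486) / [0.6486(1 − 0.76)] = 1.7156
Items = 1.7156 × 20 ≈ 34.31 → 35

35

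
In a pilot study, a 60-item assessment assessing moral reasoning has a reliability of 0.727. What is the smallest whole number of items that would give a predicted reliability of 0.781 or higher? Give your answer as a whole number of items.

Rearranging the Spearman-Brown formula for n,
n = r*(1 − r) / [ r (1 − r*) ]
n = 0.781 × (1 − 0.727) / [ 0.727 × (1 − 0.781) ]
  = 0.213213 / 0.159213 = 1.3392
Items needed = n × 60 = 1.3392 × 60 ≈ 80.35 → round up to 81

81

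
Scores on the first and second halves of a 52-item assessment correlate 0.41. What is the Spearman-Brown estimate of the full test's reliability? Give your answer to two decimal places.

0.58

Apply the Spearman-Brown correction with n = 2:
r_full = 2(0.41) / (1 + 0.41)
       = 0.8200 / 1.4100 = 0.5816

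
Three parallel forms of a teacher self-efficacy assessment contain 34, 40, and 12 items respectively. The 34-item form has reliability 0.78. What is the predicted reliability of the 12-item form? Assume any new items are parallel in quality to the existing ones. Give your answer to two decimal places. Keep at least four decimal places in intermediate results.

0.56

The 40-item form is not needed; work directly from the 34-item form with n = 12/34 = 0.3529.
r_{12} = n·r / (1 + (n − 1)·r) = 0.2753 / 0.4953 ≈ 0.5558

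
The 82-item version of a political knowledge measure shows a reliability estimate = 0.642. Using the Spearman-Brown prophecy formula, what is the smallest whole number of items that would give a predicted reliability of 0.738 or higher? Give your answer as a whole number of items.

129

n = 0.738 × (1 − 0.642) / [ 0.642 × (1 − 0.738) ]
n = 0.264204 / 0.168204 ≈ 1.5707
So the test needs 1.5707 × 82 ≈ 128.80 items; rounding up, 129.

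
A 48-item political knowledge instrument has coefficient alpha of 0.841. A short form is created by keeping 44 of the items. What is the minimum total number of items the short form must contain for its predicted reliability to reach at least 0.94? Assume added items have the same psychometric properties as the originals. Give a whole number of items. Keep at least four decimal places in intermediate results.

Short-form reliability: n = 44/48 = 0.9167; r_44 = n·r/(1+(n−1)r) ≈ 0.8290
Then solve for n' with r_old = 0.8290, r_target = 0.94: n' = 0.94(1 − 0.8290)/[0.8290(1 − 0.94)] = 3.2316
Items = 3.2316 × 44 ≈ 142.19 → 143

143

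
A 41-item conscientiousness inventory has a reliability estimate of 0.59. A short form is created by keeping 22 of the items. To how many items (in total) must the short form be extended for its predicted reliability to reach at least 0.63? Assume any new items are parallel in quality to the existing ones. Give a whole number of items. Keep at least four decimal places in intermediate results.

49

First, r for the 22-item form: n = 22/41 = 0.5366, so r_22 = 0.5366·0.59/(1 + (0.5366 − 1)·0.59) = 0.4357
Length factor from the short form to reach 0.63: n' = 0.63(1 − 0.4357) / [0.4357(1 − 0.63)] ≈ 2.2053
Total items = 2.2053 × 22 = 48.52, rounded up to 49.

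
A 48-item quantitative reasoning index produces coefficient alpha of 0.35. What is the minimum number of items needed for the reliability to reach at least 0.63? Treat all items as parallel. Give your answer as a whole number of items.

Spearman-Brown solved for the length factor n:
n = r*(1 − r) / [ r (1 − r*) ]
n = [0.63 × 0.65] / [0.35 × 0.37]
n = 0.4095 / 0.1295 ≈ 3.1622
So the test needs 3.1622 × 48 ≈ 151.79 items; rounding up, 152.

152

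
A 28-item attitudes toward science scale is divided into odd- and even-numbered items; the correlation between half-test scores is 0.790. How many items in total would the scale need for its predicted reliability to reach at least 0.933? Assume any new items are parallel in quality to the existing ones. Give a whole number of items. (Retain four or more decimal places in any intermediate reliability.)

r_full = 2(0.790)/(1 + 0.790) = 0.8827
n = r_tgt(1 − r_full) / [r_full(1 − r_tgt)] = 0.933 × 0.1173 / (0.8827 × 0.067) ≈ 1.8505
Required items = 1.8505 × 28 = 51.81, so 52 items.

52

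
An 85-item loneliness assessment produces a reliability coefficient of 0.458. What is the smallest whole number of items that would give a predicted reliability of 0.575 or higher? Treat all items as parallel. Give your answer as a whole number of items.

n = [0.575 × 0.542] / [0.458 × 0.425]
  = 0.311650 / 0.194650 = 1.6011
Items needed = n × 85 = 1.6011 × 85 ≈ 136.09 → round up to 137

137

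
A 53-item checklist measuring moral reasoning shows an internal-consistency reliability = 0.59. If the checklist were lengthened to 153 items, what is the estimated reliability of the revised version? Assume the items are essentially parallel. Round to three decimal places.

0.806

The new length is 153/53 = 2.8868 times the old.
Spearman-Brown: r_new = n·r / (1 + (n − 1)·r)
r_new = 2.8868·0.59 / [1 + (2.8868 − 1)·0.59]
r_new = 1.7032 / 2.1132 ≈ 0.8060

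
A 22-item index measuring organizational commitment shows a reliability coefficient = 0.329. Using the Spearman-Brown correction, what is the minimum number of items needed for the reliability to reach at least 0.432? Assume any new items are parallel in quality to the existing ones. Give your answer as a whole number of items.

35

n = 0.432(1 − 0.329) / [0.329(1 − 0.432)]
  = 0.289872 / 0.186872 = 1.5512
So the test needs 1.5512 × 22 ≈ 34.13 items; rounding up, 35.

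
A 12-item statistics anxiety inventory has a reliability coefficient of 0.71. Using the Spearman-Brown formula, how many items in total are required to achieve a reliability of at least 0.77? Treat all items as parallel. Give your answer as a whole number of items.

n = 0.77 × (1 − 0.71) / [ 0.71 × (1 − 0.77) ]
n = 0.2233 / 0.1633 ≈ 1.3674
So the test needs 1.3674 × 12 ≈ 16.41 items; rounding up, 17.

17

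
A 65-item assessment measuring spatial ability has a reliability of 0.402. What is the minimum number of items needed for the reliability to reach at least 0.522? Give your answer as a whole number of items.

106

n = 0.522 × (1 − 0.402) / [ 0.402 × (1 − 0.522) ]
  = 0.312156 / 0.192156 = 1.6245
Items needed = n × 65 = 1.6245 × 65 ≈ 105.59 → round up to 106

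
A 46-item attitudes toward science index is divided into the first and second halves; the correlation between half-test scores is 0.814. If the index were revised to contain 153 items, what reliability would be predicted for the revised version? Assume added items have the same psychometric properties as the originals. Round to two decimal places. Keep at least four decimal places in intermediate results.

Full-test reliability from the split-half r: r_full = 2(0.814)/(1 + 0.814) = 0.8975
Length factor from 46 to 153 items: n = 153/46 = 3.3261
r_new = n·r_full / (1 + (n − 1)·r_full) = 2.9852 / 3.0877 ≈ 0.9668

0.97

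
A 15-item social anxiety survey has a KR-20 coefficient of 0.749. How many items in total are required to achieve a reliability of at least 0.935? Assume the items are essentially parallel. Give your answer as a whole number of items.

n = [0.935 × 0.251] / [0.749 × 0.065]
n = 0.234685 / 0.048685 ≈ 4.8205
Items needed = n × 15 = 4.8205 × 15 ≈ 72.31 → round up to 73

73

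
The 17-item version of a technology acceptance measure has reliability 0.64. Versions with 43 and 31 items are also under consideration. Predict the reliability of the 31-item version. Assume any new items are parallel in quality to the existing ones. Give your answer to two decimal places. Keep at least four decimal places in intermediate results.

0.76

Only the ratio of lengths matters: n = 31/17 = 1.8235
r_{31} = n·r / (1 + (n − 1)·r) = 1.1670 / 1.5270 ≈ 0.7642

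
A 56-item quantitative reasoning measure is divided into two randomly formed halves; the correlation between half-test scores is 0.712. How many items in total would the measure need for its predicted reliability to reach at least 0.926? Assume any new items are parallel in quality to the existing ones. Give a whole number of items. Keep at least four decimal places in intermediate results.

142

Corrected full-test reliability: r_full = 2 × 0.712 / (1 + 0.712) ≈ 0.8318
Solve Spearman-Brown for n: n = 0.926(1 − 0.8318) / [0.8318(1 − 0.926)] = 2.5304
Required items = 2.5304 × 56 = 141.70, so 142 items.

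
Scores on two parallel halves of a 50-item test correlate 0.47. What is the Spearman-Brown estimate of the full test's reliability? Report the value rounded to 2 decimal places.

Each half is half the length of the full test, so the full test is n = 2 times a half.
r_full = 2(0.47) / (1 + 0.47)
       = 0.9400 / 1.4700 = 0.6395

0.64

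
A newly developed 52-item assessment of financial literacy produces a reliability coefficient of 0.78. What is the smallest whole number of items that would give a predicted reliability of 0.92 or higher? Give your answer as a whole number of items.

169

n = [0.92 × 0.22] / [0.78 × 0.08]
n = 0.2024 / 0.0624 ≈ 3.2436
So the test needs 3.2436 × 52 ≈ 168.67 items; rounding up, 169.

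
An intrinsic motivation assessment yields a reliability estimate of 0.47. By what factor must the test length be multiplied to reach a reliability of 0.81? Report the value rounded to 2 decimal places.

Spearman-Brown solved for the length factor n:
n = r_target (1 − r_old) / [ r_old (1 − r_target) ]
n = 0.81(1 − 0.47) / [0.47(1 − 0.81)]
  = 0.4293 / 0.0893 = 4.8074

4.81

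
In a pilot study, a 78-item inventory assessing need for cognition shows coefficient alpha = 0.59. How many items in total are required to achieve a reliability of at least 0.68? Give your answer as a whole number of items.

116

Invert Spearman-Brown to solve for n:
n = r*(1 − r) / [ r (1 − r*) ]
n = [0.68 × 0.41] / [0.59 × 0.32]
n = 0.2788 / 0.1888 ≈ 1.4767
1.4767 × 78 = 115.18 → 116 items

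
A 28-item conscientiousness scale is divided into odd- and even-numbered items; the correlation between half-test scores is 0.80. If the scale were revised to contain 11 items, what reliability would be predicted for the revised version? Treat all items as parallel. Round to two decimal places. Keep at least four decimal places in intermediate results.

0.76

Full-test reliability from the split-half r: r_full = 2(0.80)/(1 + 0.80) = 0.8889
Length factor from 28 to 11 items: n = 11/28 = 0.3929
r_new = n·r_full / (1 + (n − 1)·r_full) = 0.3492 / 0.4603 ≈ 0.7586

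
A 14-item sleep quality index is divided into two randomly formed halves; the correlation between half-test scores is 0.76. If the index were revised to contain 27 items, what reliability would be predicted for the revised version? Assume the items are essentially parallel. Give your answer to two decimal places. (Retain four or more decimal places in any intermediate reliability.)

0.92

Spearman-Brown correction (n = 2): r_full = 2·0.76/(1 + 0.76) = 0.8636
Then adjust to 27 items: n = 27/14 = 1.9286
r_new = n·r_full / (1 + (n − 1)·r_full) = 1.6655 / 1.8019 ≈ 0.9243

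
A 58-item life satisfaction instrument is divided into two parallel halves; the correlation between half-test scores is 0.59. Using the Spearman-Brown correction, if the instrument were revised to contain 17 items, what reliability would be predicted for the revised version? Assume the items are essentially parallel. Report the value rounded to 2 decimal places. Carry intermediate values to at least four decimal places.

Full-test reliability from the split-half r: r_full = 2(0.59)/(1 + 0.59) = 0.7421
Length factor from 58 to 17 items: n = 17/58 = 0.2931
r_new = n·r_full / (1 + (n − 1)·r_full) = 0.2175 / 0.4754 ≈ 0.4575

0.46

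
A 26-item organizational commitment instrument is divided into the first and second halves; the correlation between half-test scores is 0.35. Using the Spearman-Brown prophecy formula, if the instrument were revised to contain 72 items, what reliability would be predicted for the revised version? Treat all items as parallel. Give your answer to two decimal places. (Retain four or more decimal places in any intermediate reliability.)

0.75

First correct the split-half correlation to full-test reliability: r_full = 2 × 0.35 / (1 + 0.35) ≈ 0.5185
Then adjust to 72 items: n = 72/26 = 2.7692
r_new = n·r_full / (1 + (n − 1)·r_full) = 1.4358 / 1.9173 ≈ 0.7489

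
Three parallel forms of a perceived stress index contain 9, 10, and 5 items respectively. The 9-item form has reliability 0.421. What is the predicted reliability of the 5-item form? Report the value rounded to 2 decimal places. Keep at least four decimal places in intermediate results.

The 10-item form is not needed; work directly from the 9-item form with n = 5/9 = 0.5556.
r_{5} = n·r / (1 + (n − 1)·r) = 0.2339 / 0.8129 ≈ 0.2877

0.29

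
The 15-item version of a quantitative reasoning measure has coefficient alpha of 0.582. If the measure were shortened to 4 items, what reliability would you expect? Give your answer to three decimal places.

0.271

n = 4/15 = 0.2667
Apply the Spearman-Brown prophecy formula, r' = nr / [1 + (n − 1)r]:
r_new = (0.2667 × 0.582) / (1 + (0.2667 − 1) × 0.582)
     = 0.1552 / 0.5732 = 0.2708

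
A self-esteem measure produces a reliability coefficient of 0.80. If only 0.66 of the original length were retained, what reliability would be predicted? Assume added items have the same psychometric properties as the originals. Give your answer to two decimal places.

0.73

By Spearman-Brown, r_new = n r / (1 + (n − 1) r).
r_new = 0.66·0.80 / [1 + (0.66 − 1)·0.80]
r_new = 0.5280 / 0.7280 ≈ 0.7253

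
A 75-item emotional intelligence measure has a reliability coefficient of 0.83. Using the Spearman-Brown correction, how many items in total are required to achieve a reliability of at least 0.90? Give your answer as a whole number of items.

n = 0.90(1 − 0.83) / [0.83(1 − 0.90)]
n = 0.1530 / 0.0830 ≈ 1.8434
So the test needs 1.8434 × 75 ≈ 138.25 items; rounding up, 139.

139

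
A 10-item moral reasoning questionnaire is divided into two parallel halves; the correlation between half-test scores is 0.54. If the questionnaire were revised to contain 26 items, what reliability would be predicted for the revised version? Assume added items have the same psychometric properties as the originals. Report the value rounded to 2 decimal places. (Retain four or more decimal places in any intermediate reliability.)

0.86

Full-test reliability from the split-half r: r_full = 2(0.54)/(1 + 0.54) = 0.7013
Then adjust to 26 items: n = 26/10 = 2.6000
r_new = n·r_full / (1 + (n − 1)·r_full) = 1.8234 / 2.1221 ≈ 0.8592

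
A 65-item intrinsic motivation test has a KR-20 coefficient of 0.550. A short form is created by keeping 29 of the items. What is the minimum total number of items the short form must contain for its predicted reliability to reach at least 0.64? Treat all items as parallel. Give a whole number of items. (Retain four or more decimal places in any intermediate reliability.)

95

First, r for the 29-item form: n = 29/65 = 0.4462, so r_29 = 0.4462·0.550/(1 + (0.4462 − 1)·0.550) = 0.3529
Then solve for n' with r_old = 0.3529, r_target = 0.64: n' = 0.64(1 − 0.3529)/[0.3529(1 − 0.64)] = 3.2598
Total items = 3.2598 × 29 = 94.53, rounded up to 95.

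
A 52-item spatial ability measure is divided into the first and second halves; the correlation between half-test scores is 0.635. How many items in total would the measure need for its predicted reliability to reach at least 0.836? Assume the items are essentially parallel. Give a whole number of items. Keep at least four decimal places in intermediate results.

r_full = 2(0.635)/(1 + 0.635) = 0.7768
Solve Spearman-Brown for n: n = 0.836(1 − 0.7768) / [0.7768(1 − 0.836)] = 1.4647
Items = 1.4647 × 52 ≈ 76.16 → 77

77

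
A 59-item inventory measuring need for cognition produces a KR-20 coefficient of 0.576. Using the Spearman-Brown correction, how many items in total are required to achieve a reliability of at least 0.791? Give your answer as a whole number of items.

165

Rearranging the Spearman-Brown formula for n,
n = r_target (1 − r_old) / [ r_old (1 − r_target) ]
n = 0.791 × (1 − 0.576) / [ 0.576 × (1 − 0.791) ]
n = 0.335384 / 0.120384 ≈ 2.7860
Items needed = n × 59 = 2.7860 × 59 ≈ 164.37 → round up to 165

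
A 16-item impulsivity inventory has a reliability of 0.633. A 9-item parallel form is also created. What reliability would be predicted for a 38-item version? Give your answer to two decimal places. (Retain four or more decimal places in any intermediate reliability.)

0.80

The 9-item form is not needed; work directly from the 16-item form with n = 38/16 = 2.3750.
r_{38} = n·r / (1 + (n − 1)·r) = 1.5034 / 1.8704 ≈ 0.8038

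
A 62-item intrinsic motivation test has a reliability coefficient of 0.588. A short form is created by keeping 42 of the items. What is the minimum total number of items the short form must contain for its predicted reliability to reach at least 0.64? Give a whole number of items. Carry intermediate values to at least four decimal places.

78

First, r for the 42-item form: n = 42/62 = 0.6774, so r_42 = 0.6774·0.588/(1 + (0.6774 − 1)·0.588) = 0.4916
Then solve for n' with r_old = 0.4916, r_target = 0.64: n' = 0.64(1 − 0.4916)/[0.4916(1 − 0.64)] = 1.8385
Total items = 1.8385 × 42 = 77.22, rounded up to 78.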